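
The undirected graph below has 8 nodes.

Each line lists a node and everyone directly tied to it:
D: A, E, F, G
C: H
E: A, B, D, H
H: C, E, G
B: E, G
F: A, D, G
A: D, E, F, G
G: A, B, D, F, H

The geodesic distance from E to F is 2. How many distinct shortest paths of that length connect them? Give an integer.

2

The shortest distance is 2. The length-2 paths are: E–D–F; E–A–F.
That gives 2 distinct shortest paths.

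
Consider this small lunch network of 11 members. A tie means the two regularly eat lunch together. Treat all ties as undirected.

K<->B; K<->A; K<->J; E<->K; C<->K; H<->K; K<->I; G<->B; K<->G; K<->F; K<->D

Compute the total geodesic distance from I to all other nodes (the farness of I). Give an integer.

19

Distances from I: A:2, B:2, C:2, D:2, E:2, F:2, G:2, H:2, J:2, K:1.
Sum = 2 + 2 + 2 + 2 + 2 + 2 + 2 + 2 + 2 + 1 = 19.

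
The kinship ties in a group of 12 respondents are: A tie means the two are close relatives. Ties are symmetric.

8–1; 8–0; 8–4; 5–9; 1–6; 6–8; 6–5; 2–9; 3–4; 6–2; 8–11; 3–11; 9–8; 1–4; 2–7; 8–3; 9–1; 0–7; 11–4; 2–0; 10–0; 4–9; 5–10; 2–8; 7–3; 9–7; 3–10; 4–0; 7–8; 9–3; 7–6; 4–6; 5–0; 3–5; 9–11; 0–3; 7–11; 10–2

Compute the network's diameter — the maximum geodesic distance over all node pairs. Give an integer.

Eccentricity of each node (its greatest distance to any other): 0:2, 1:3, 2:2, 3:2, 4:2, 5:2, 6:2, 7:2, 8:2, 9:2, 10:3, 11:2.
The maximum eccentricity is 3, realized for instance by the pair 10–1 via 10 – 0 – 8 – 1. So the diameter is 3.

3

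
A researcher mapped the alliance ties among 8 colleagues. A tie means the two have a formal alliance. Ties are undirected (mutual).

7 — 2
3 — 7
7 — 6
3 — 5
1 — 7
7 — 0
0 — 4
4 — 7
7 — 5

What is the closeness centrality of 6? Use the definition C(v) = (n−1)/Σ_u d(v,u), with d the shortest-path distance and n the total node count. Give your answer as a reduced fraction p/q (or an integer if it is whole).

7/13

Distances from 6: 0:2, 1:2, 2:2, 3:2, 4:2, 5:2, 7:1. Sum = 13.
n = 8, so closeness = 7/13.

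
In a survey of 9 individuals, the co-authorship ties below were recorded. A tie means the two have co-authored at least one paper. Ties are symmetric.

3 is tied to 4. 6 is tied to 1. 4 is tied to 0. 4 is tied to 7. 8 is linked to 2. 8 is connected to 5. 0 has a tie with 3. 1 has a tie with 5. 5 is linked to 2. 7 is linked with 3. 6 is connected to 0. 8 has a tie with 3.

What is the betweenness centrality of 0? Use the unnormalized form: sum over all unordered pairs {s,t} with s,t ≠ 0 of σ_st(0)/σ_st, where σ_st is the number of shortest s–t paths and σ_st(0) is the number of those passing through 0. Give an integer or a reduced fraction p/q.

Pairs whose geodesics pass through 0 — 7–1: 2/3; 7–6: 2/2; 3–1: 1/2; 3–6: 1; 8–6: 1/2; 1–4: 1; 6–4: 1.
All other pairs contribute 0.
Summing the contributions gives betweenness(0) = 17/3.

17/3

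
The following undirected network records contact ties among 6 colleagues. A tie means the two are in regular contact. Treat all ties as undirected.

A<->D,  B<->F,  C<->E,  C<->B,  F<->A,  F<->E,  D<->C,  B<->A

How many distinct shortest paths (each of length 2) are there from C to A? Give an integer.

The shortest distance is 2. The length-2 paths are: C–B–A; C–D–A.
That gives 2 distinct shortest paths.

2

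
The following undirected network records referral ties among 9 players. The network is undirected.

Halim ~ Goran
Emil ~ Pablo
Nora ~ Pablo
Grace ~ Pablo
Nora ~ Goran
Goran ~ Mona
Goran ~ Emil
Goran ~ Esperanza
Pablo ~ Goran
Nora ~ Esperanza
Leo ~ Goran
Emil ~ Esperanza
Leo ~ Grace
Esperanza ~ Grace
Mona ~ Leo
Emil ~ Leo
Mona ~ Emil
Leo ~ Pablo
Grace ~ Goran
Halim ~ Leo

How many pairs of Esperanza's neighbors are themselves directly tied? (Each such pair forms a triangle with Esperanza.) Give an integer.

Esperanza's neighbors: Emil, Goran, Grace, and Nora.
Neighbor pairs that are themselves tied: Esperanza–Emil–Goran; Esperanza–Goran–Grace; Esperanza–Goran–Nora. Each forms one triangle with Esperanza, for 3 in total.

3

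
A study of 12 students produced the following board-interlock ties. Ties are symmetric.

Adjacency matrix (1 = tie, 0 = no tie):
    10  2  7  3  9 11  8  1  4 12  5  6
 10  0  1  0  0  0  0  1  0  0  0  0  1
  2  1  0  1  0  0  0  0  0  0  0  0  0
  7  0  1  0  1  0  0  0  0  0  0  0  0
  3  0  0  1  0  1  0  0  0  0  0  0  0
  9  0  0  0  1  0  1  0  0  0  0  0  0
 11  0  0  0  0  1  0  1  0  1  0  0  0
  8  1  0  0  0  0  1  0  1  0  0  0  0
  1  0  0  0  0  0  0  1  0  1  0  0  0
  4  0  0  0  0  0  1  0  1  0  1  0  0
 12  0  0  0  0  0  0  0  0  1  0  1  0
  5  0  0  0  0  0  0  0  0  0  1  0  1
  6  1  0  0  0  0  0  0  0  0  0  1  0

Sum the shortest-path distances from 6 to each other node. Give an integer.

Distances from 6: 1:3, 2:2, 3:4, 4:3, 5:1, 7:3, 8:2, 9:4, 10:1, 11:3, 12:2.
Sum = 3 + 2 + 4 + 3 + 1 + 3 + 2 + 4 + 1 + 3 + 2 = 28.

28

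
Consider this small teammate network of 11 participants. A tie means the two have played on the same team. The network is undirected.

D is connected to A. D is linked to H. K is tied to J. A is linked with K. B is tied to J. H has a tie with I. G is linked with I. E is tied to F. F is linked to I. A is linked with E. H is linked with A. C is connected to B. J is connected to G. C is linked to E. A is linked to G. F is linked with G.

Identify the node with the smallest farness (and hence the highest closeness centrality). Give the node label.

Farness (sum of distances to all others) for each node — A:16, B:25, C:23, D:23, E:18, F:20, G:17, H:21, I:20, J:20, K:21.
The smallest farness is 16, for A, so A has the highest closeness.

A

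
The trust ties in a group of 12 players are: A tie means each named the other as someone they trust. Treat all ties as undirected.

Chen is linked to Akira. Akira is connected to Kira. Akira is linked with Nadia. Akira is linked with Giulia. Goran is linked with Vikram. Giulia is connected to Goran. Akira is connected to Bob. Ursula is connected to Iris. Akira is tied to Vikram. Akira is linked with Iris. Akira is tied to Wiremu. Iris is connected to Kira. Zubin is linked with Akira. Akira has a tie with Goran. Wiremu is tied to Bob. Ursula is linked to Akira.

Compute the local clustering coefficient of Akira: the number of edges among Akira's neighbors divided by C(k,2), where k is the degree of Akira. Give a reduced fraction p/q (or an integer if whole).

Akira's neighbors: Bob, Chen, Giulia, Goran, Iris, Kira, Nadia, Ursula, Vikram, Wiremu, and Zubin (k = 11).
Possible neighbor pairs: C(11,2) = 55. Edges among them: Bob–Wiremu, Giulia–Goran, Goran–Vikram, Iris–Kira, Iris–Ursula → e = 5.
Clustering(Akira) = 5/55 = 1/11.

1/11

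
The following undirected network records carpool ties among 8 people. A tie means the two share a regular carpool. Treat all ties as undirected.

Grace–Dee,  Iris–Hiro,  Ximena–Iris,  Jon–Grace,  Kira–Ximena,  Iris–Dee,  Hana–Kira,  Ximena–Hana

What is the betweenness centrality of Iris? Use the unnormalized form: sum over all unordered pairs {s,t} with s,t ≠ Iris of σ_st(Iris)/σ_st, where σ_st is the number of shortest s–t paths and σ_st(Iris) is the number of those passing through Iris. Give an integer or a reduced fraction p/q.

15

Pairs whose geodesics pass through Iris — Jon–Hiro: 1; Jon–Ximena: 1; Jon–Kira: 1; Jon–Hana: 1; Hiro–Ximena: 1; Hiro–Kira: 1; Hiro–Dee: 1; Hiro–Hana: 1; Hiro–Grace: 1; Ximena–Dee: 1; Ximena–Grace: 1; Kira–Dee: 1; Kira–Grace: 1; Dee–Hana: 1 … (+1 more pairs).
All other pairs contribute 0.
Summing the contributions gives betweenness(Iris) = 15.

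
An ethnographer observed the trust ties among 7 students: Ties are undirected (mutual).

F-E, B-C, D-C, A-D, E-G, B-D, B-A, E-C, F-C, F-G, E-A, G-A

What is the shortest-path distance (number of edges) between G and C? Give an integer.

2

One shortest route is G – E – C, which uses 2 edges, and G and C are not directly tied, so nothing shorter exists. So d(G,C) = 2.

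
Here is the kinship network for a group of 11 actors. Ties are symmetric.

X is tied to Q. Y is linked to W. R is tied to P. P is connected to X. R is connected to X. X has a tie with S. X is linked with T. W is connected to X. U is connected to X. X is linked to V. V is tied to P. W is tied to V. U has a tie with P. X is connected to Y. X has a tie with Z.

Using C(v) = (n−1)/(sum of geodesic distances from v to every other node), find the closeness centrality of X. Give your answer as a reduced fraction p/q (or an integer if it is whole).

Distances from X: P:1, Q:1, R:1, S:1, T:1, U:1, V:1, W:1, Y:1, Z:1. Sum = 10.
n = 11, so closeness = 10/10 = 1.

1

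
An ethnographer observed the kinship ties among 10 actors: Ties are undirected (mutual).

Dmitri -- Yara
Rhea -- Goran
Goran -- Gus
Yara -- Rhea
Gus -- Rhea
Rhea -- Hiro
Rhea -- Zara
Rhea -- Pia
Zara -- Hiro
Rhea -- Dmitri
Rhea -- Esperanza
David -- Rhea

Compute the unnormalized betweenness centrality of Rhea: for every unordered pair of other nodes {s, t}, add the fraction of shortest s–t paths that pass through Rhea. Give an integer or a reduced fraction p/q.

Pairs whose geodesics pass through Rhea — Esperanza–Dmitri: 1; Esperanza–Yara: 1; Esperanza–Goran: 1; Esperanza–Gus: 1; Esperanza–Pia: 1; Esperanza–David: 1; Esperanza–Hiro: 1; Esperanza–Zara: 1; Dmitri–Goran: 1; Dmitri–Gus: 1; Dmitri–Pia: 1; Dmitri–David: 1; Dmitri–Hiro: 1; Dmitri–Zara: 1 … (+19 more pairs).
All other pairs contribute 0.
Summing the contributions gives betweenness(Rhea) = 33.

33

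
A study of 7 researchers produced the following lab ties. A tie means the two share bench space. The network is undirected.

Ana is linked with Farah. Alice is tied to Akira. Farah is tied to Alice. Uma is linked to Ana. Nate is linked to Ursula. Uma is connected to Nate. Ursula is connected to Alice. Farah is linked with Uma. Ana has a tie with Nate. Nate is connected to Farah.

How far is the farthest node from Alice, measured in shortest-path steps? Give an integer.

Distances from Alice: Akira:1, Ana:2, Farah:1, Nate:2, Uma:2, Ursula:1.
The largest is 2 (to Uma, Ana, and Nate), so the eccentricity of Alice is 2.

2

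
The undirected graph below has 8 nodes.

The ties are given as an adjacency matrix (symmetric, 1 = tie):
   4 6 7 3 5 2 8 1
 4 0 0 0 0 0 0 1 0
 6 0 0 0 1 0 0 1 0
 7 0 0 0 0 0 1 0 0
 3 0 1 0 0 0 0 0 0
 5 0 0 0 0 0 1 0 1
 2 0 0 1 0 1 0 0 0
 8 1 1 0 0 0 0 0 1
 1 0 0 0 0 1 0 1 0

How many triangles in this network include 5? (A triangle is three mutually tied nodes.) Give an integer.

0

5's neighbors are 1 and 2, but none of them are tied to each other, so no triangle contains 5.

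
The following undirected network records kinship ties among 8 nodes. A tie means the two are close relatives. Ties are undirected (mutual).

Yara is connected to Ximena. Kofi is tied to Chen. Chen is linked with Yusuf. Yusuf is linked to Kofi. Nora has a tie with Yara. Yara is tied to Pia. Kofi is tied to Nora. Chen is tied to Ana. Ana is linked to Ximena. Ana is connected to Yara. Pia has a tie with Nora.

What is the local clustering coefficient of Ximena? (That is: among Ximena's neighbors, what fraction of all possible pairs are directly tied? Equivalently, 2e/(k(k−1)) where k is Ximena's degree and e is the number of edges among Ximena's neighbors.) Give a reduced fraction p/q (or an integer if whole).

Ximena's neighbors: Ana and Yara (k = 2).
Possible neighbor pairs: C(2,2) = 1. Edges among them: Ana–Yara → e = 1.
Clustering(Ximena) = 1/1.

1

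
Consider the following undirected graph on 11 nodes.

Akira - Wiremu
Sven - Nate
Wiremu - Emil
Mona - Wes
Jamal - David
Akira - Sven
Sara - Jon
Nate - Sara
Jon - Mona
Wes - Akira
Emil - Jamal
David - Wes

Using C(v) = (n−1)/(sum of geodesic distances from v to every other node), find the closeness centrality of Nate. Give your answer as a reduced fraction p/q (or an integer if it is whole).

5/14

Distances from Nate: Akira:2, David:4, Emil:4, Jamal:5, Jon:2, Mona:3, Sara:1, Sven:1, Wes:3, Wiremu:3. Sum = 28.
n = 11, so closeness = 10/28 = 5/14.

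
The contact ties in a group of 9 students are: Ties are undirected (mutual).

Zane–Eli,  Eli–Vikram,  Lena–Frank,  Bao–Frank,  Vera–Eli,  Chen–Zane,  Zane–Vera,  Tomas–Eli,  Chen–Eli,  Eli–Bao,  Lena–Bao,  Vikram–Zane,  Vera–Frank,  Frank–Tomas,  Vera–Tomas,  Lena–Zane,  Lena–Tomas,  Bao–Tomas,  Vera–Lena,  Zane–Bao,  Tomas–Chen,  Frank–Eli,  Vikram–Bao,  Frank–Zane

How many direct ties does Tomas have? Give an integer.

Tomas is directly tied to Bao, Chen, Eli, Frank, Lena, and Vera. That is 6 neighbors, so the degree of Tomas is 6.

6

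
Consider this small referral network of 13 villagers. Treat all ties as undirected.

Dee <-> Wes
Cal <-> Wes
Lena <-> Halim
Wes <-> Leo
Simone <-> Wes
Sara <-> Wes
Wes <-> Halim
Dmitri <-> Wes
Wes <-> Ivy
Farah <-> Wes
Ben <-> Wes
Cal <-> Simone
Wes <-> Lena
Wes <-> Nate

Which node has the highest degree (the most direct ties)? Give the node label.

Wes

Degrees — Ben:1, Cal:2, Dee:1, Dmitri:1, Farah:1, Halim:2, Ivy:1, Lena:2, Leo:1, Nate:1, Sara:1, Simone:2, Wes:12.
The maximum is 12, attained only by Wes.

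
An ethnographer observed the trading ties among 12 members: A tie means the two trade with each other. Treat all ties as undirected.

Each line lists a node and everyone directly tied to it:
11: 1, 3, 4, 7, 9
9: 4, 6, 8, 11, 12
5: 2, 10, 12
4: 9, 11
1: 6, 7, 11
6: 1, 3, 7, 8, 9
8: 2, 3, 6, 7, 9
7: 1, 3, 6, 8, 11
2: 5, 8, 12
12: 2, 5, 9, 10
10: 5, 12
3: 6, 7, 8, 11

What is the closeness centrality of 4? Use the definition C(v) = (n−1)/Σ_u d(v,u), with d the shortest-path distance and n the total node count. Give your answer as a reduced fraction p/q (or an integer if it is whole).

Distances from 4: 1:2, 2:3, 3:2, 5:3, 6:2, 7:2, 8:2, 9:1, 10:3, 11:1, 12:2. Sum = 23.
n = 12, so closeness = 11/23.

11/23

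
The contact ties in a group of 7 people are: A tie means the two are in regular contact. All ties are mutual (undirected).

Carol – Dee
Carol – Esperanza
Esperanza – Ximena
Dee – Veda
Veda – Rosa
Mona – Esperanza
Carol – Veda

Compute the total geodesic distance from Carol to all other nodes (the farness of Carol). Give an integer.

Distances from Carol: Dee:1, Esperanza:1, Mona:2, Rosa:2, Veda:1, Ximena:2.
Sum = 1 + 1 + 2 + 2 + 1 + 2 = 9.

9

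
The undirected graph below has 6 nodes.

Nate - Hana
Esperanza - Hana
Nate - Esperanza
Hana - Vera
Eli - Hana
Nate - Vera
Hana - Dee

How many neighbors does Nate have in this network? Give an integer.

3

Nate is directly tied to Esperanza, Hana, and Vera. That is 3 neighbors, so the degree of Nate is 3.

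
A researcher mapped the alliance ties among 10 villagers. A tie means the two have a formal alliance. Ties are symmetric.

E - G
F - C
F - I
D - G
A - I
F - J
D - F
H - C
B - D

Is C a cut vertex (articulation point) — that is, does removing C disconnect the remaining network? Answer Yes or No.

Removing C leaves {A, B, D, E, F, G, I, and J} with no path to {H}, so the network splits into 2 components. C is a cut vertex.

Yes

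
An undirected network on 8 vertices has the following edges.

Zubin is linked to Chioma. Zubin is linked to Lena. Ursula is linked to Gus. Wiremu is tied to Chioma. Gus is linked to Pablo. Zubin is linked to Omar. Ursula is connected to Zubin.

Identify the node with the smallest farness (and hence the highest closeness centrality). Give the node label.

Farness (sum of distances to all others) for each node — Chioma:15, Gus:17, Lena:17, Omar:17, Pablo:23, Ursula:13, Wiremu:21, Zubin:11.
The smallest farness is 11, for Zubin, so Zubin has the highest closeness.

Zubin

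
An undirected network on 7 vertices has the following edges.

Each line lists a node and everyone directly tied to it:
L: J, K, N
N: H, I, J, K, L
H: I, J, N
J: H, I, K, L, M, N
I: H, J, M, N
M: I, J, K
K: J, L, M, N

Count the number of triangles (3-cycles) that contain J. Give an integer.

J's neighbors: H, I, K, L, M, and N.
Neighbor pairs that are themselves tied: J–H–I; J–H–N; J–I–M; J–I–N; J–K–L; J–K–M; J–K–N; J–L–N. Each forms one triangle with J, for 8 in total.

8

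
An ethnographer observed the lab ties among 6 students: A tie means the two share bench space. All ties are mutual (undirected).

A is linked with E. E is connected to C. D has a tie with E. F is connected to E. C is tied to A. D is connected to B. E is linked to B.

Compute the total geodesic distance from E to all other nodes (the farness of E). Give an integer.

Distances from E: A:1, B:1, C:1, D:1, F:1.
Sum = 1 + 1 + 1 + 1 + 1 = 5.

5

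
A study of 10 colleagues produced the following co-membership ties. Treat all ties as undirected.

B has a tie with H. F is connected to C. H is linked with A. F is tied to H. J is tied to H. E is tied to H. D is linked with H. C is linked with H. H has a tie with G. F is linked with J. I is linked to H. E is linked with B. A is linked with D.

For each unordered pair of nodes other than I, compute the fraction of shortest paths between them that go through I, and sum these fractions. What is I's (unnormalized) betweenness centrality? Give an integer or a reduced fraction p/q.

0

No shortest path between any pair of other nodes passes through I.
Summing the contributions gives betweenness(I) = 0.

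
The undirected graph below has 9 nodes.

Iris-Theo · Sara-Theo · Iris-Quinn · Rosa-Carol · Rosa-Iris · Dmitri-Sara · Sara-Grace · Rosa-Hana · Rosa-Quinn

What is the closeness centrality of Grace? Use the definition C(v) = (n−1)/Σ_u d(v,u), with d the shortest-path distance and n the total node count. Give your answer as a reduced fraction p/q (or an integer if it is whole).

4/13

Distances from Grace: Carol:5, Dmitri:2, Hana:5, Iris:3, Quinn:4, Rosa:4, Sara:1, Theo:2. Sum = 26.
n = 9, so closeness = 8/26 = 4/13.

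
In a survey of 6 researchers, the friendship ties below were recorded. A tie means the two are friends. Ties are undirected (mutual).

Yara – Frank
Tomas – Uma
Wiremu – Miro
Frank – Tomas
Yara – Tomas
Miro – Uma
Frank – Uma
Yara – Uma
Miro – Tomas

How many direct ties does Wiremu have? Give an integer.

Wiremu is directly tied to Miro. That is 1 neighbor, so the degree of Wiremu is 1.

1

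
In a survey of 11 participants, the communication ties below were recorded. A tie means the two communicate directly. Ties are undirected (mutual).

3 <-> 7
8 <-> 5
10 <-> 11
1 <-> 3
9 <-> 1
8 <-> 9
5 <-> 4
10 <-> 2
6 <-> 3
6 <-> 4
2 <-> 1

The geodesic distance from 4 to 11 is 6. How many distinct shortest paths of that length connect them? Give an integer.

1

The shortest distance is 6, and the only length-6 path is 4–6–3–1–2–10–11. So there is exactly 1 shortest path.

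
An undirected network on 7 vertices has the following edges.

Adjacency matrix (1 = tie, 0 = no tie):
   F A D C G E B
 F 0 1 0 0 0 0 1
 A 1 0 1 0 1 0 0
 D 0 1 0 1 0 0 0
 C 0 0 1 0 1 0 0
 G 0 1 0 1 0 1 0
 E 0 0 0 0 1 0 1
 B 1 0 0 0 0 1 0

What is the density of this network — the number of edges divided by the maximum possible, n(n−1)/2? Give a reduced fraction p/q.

8/21

There are 8 edges and 7 nodes, so the maximum possible is C(7,2) = 21.
Density = 8/21.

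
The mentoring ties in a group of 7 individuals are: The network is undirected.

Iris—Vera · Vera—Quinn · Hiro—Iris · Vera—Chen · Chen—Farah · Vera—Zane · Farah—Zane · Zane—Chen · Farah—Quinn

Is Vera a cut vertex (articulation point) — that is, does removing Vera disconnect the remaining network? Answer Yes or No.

Removing Vera leaves {Hiro and Iris} with no path to {Chen, Farah, Quinn, and Zane}, so the network splits into 2 components. Vera is a cut vertex.

Yes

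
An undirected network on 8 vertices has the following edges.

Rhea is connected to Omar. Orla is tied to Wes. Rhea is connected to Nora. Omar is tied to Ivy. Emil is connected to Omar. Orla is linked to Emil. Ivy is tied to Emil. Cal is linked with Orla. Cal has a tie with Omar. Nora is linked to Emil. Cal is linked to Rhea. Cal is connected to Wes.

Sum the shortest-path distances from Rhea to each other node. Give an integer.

Distances from Rhea: Cal:1, Emil:2, Ivy:2, Nora:1, Omar:1, Orla:2, Wes:2.
Sum = 1 + 2 + 2 + 1 + 1 + 2 + 2 = 11.

11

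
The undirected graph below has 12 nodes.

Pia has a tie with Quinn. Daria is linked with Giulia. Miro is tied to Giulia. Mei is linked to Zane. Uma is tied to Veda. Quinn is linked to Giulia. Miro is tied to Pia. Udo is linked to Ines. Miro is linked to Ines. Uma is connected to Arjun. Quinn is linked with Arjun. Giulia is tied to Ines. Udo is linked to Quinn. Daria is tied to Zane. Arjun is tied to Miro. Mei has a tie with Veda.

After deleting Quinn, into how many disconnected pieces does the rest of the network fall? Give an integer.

Quinn's neighbors (Arjun, Giulia, Pia, and Udo) remain reachable from one another through other ties, so the rest of the network stays in one piece.

1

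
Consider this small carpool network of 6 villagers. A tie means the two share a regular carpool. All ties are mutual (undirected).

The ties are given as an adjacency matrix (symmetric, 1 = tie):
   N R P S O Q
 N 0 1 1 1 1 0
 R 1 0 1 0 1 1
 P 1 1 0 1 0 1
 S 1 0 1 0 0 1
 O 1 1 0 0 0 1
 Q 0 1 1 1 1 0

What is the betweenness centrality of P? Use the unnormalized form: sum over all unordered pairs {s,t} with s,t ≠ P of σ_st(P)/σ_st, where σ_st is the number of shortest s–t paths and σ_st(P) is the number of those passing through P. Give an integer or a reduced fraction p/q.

Pairs whose geodesics pass through P — N–Q: 1/4; R–S: 1/3.
All other pairs contribute 0.
Summing the contributions gives betweenness(P) = 7/12.

7/12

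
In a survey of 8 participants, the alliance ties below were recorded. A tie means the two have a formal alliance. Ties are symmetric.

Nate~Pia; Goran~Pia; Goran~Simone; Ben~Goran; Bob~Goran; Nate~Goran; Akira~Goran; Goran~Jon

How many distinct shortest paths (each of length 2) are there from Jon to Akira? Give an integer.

1

The shortest distance is 2, and the only length-2 path is Jon–Goran–Akira. So there is exactly 1 shortest path.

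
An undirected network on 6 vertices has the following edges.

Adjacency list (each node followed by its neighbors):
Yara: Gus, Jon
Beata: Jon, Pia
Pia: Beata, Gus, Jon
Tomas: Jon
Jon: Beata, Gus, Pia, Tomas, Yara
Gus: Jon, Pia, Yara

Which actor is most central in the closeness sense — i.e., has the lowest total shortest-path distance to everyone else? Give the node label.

Jon

Farness (sum of distances to all others) for each node — Beata:8, Gus:7, Jon:5, Pia:7, Tomas:9, Yara:8.
The smallest farness is 5, for Jon, so Jon has the highest closeness.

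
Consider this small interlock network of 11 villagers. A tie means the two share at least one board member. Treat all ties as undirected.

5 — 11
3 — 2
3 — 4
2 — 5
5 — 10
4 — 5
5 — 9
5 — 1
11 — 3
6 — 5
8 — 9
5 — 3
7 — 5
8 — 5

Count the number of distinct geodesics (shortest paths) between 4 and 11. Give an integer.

2

The shortest distance is 2. The length-2 paths are: 4–5–11; 4–3–11.
That gives 2 distinct shortest paths.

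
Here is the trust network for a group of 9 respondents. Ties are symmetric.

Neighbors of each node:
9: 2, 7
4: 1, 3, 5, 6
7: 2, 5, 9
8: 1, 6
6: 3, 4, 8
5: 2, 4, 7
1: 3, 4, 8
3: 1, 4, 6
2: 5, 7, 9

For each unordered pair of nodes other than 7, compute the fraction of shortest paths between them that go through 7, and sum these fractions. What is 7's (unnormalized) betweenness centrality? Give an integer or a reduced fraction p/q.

3

Pairs whose geodesics pass through 7 — 5–9: 1/2; 9–4: 1/2; 9–3: 1/2; 9–1: 1/2; 9–8: 2/4; 9–6: 1/2.
All other pairs contribute 0.
Summing the contributions gives betweenness(7) = 3.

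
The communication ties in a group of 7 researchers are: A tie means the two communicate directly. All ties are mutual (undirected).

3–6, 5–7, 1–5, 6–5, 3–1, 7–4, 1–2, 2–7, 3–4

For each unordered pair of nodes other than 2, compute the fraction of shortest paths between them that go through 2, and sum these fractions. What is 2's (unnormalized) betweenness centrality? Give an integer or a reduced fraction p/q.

1/2

Pairs whose geodesics pass through 2 — 7–1: 1/2.
All other pairs contribute 0.
Summing the contributions gives betweenness(2) = 1/2.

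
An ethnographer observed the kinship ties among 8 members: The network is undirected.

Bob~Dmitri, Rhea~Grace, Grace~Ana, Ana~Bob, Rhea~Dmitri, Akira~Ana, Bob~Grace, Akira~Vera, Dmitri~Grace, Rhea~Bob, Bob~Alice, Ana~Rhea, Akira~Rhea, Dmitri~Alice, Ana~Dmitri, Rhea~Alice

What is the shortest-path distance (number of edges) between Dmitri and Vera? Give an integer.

3

One shortest route is Dmitri – Rhea – Akira – Vera, which uses 3 edges, and at distance 2 from Dmitri we only reach {Akira}, which does not include Vera. So d(Dmitri,Vera) = 3.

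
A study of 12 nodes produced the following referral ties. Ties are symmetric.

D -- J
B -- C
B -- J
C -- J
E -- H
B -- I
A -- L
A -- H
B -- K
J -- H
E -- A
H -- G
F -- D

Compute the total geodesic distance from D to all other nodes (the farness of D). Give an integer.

Distances from D: A:3, B:2, C:2, E:3, F:1, G:3, H:2, I:3, J:1, K:3, L:4.
Sum = 3 + 2 + 2 + 3 + 1 + 3 + 2 + 3 + 1 + 3 + 4 = 27.

27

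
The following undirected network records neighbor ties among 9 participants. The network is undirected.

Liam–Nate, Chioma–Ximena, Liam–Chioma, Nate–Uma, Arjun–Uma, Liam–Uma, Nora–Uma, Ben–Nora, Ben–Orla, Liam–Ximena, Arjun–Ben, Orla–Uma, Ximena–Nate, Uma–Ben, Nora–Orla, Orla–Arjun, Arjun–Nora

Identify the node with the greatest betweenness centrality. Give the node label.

Unnormalized betweenness of each node: Arjun:0, Ben:0, Chioma:0, Liam:8, Nate:5/2, Nora:0, Orla:0, Uma:16, Ximena:1/2.
Uma has the largest value, 16, making it the main broker — the node through which the most shortest paths run.

Uma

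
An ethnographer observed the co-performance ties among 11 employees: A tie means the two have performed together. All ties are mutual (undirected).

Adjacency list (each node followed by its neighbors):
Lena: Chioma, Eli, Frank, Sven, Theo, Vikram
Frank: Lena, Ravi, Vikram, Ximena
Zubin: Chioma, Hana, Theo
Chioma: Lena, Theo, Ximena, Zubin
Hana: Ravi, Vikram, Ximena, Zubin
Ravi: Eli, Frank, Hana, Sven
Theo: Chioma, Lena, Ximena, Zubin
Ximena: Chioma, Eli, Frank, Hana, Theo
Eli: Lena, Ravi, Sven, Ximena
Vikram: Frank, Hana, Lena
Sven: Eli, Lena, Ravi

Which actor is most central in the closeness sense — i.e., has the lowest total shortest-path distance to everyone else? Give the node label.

Lena

Farness (sum of distances to all others) for each node — Chioma:17, Eli:17, Frank:17, Hana:16, Lena:14, Ravi:18, Sven:18, Theo:17, Vikram:17, Ximena:15, Zubin:20.
The smallest farness is 14, for Lena, so Lena has the highest closeness.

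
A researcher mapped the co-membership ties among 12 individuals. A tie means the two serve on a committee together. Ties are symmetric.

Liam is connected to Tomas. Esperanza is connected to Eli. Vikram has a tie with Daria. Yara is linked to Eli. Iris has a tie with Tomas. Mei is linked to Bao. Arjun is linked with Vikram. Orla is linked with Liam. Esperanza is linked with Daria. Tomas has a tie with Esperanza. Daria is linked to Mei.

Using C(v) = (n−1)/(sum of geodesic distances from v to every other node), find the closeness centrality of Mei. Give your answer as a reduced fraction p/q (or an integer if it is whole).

11/32

Distances from Mei: Arjun:3, Bao:1, Daria:1, Eli:3, Esperanza:2, Iris:4, Liam:4, Orla:5, Tomas:3, Vikram:2, Yara:4. Sum = 32.
n = 12, so closeness = 11/32.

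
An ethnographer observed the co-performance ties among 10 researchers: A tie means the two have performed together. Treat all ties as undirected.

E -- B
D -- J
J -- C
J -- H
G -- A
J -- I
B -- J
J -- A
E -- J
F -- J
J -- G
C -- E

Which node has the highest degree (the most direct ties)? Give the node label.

J

Degrees — A:2, B:2, C:2, D:1, E:3, F:1, G:2, H:1, I:1, J:9.
The maximum is 9, attained only by J.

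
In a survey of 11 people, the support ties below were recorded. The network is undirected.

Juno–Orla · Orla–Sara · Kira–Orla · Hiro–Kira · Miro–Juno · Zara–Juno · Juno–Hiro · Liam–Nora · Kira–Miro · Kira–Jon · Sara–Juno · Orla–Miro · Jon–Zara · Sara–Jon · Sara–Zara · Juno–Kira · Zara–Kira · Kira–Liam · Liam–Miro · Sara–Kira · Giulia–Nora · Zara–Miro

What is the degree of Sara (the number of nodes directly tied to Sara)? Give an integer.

Sara is directly tied to Jon, Juno, Kira, Orla, and Zara. That is 5 neighbors, so the degree of Sara is 5.

5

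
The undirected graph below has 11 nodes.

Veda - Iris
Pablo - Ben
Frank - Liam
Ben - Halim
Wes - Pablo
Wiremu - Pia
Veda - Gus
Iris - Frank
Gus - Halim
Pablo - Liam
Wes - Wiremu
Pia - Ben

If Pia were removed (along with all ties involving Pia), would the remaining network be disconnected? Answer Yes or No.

No

Even without Pia, every remaining node can still reach every other (the residual graph is connected), so Pia is not a cut vertex.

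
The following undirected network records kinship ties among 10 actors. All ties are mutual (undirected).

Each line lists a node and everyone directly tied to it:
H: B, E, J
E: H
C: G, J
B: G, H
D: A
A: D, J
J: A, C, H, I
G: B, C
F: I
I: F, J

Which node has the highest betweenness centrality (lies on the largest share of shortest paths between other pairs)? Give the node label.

J

Unnormalized betweenness of each node: A:8, B:2, C:5, D:0, E:0, F:0, G:1, H:13, I:8, J:26.
J has the largest value, 26, making it the main broker — the node through which the most shortest paths run.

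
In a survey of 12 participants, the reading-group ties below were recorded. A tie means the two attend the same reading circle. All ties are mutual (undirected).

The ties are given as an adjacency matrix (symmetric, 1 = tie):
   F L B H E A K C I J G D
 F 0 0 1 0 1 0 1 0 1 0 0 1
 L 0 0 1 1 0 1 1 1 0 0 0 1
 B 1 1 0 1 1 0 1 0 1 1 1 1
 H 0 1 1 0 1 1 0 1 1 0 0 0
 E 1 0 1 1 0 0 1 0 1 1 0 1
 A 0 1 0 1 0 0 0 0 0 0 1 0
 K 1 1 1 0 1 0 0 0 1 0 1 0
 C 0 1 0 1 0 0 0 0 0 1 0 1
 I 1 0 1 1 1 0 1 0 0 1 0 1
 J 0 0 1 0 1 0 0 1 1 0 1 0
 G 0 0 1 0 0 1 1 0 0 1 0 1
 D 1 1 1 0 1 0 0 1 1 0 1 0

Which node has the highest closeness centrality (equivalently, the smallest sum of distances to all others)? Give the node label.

Farness (sum of distances to all others) for each node — A:20, B:13, C:18, D:15, E:15, F:18, G:17, H:16, I:15, J:17, K:16, L:16.
The smallest farness is 13, for B, so B has the highest closeness.

B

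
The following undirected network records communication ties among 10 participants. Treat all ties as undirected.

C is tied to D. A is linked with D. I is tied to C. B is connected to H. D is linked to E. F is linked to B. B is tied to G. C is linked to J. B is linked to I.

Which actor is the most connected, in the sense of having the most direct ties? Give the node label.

B

Degrees — A:1, B:4, C:3, D:3, E:1, F:1, G:1, H:1, I:2, J:1.
The maximum is 4, attained only by B.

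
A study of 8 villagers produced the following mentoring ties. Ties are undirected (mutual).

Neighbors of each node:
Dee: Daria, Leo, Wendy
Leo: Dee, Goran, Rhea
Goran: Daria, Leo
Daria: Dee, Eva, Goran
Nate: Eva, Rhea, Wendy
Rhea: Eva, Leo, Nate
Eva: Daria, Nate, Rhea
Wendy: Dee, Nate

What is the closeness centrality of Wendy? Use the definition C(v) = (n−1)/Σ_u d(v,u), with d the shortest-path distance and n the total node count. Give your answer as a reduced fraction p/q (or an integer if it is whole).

Distances from Wendy: Daria:2, Dee:1, Eva:2, Goran:3, Leo:2, Nate:1, Rhea:2. Sum = 13.
n = 8, so closeness = 7/13.

7/13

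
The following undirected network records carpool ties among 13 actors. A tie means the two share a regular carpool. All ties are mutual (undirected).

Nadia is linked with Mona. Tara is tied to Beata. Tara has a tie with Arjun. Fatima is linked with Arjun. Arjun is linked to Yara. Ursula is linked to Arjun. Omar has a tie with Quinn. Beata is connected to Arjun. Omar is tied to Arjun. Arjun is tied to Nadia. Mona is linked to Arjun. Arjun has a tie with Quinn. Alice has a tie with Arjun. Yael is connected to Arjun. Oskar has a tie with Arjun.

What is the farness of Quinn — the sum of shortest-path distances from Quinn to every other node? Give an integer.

Distances from Quinn: Alice:2, Arjun:1, Beata:2, Fatima:2, Mona:2, Nadia:2, Omar:1, Oskar:2, Tara:2, Ursula:2, Yael:2, Yara:2.
Sum = 2 + 1 + 2 + 2 + 2 + 2 + 1 + 2 + 2 + 2 + 2 + 2 = 22.

22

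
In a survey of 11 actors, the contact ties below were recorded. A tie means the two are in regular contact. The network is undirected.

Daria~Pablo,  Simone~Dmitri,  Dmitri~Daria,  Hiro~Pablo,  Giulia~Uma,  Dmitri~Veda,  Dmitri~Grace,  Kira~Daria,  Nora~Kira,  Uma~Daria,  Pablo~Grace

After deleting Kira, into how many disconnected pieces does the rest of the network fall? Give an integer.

Without Kira, the remaining ties split the others into: {Daria, Dmitri, Giulia, Grace, Hiro, Pablo, Simone, Uma, Veda}; {Nora}.
That's 2 separate components.

2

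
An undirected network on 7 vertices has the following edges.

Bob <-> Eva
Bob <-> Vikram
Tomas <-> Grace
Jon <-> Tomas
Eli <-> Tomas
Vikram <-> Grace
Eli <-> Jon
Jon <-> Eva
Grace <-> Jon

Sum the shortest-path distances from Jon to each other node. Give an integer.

Distances from Jon: Bob:2, Eli:1, Eva:1, Grace:1, Tomas:1, Vikram:2.
Sum = 2 + 1 + 1 + 1 + 1 + 2 = 8.

8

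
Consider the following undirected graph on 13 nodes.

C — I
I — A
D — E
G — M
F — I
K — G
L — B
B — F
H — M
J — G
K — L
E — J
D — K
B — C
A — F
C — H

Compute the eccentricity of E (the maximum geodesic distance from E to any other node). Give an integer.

6

Distances from E: A:6, B:4, C:5, D:1, F:5, G:2, H:4, I:6, J:1, K:2, L:3, M:3.
The largest is 6 (to I and A), so the eccentricity of E is 6.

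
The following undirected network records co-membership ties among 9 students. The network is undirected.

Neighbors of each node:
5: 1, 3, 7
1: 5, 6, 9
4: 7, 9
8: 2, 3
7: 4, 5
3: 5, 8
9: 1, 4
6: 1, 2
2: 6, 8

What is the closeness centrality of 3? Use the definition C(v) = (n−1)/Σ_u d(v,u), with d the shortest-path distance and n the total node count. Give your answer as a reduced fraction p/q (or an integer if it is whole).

Distances from 3: 1:2, 2:2, 4:3, 5:1, 6:3, 7:2, 8:1, 9:3. Sum = 17.
n = 9, so closeness = 8/17.

8/17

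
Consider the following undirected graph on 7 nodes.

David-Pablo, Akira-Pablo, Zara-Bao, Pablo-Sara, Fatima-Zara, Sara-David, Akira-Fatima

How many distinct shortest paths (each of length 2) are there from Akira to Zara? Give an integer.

The shortest distance is 2, and the only length-2 path is Akira–Fatima–Zara. So there is exactly 1 shortest path.

1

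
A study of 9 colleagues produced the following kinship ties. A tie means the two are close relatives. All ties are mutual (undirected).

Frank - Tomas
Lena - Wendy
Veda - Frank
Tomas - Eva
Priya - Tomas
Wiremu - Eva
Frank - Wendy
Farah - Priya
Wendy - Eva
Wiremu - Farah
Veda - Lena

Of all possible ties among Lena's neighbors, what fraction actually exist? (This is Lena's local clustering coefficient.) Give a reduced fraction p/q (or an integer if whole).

Lena's neighbors: Veda and Wendy (k = 2).
Possible neighbor pairs: C(2,2) = 1. Edges among them: none → e = 0.
Clustering(Lena) = 0/1.

0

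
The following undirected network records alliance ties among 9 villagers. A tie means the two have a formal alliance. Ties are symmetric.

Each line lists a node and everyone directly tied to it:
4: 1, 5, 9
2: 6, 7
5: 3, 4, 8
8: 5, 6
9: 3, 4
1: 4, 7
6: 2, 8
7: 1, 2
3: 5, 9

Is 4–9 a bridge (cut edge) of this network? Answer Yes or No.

No

Even without that edge, 4 still reaches 9 via 4 – 5 – 3 – 9, so the network stays connected. Not a bridge.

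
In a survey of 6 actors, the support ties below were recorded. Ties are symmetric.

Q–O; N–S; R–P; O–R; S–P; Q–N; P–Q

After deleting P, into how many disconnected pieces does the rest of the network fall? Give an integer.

P's neighbors (Q, R, and S) remain reachable from one another through other ties, so the rest of the network stays in one piece.

1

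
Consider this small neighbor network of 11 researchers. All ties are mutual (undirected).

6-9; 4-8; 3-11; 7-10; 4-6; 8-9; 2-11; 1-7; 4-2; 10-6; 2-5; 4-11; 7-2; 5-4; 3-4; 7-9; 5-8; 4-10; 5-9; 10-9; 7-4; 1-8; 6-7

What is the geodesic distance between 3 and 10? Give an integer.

2

One shortest route is 3 – 4 – 10, which uses 2 edges, and 3 and 10 are not directly tied, so nothing shorter exists. So d(3,10) = 2.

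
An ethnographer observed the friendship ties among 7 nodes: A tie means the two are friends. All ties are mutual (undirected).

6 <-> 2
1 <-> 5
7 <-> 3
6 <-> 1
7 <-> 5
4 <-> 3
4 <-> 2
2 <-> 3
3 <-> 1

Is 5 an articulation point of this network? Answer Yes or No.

Even without 5, every remaining node can still reach every other (the residual graph is connected), so 5 is not a cut vertex.

No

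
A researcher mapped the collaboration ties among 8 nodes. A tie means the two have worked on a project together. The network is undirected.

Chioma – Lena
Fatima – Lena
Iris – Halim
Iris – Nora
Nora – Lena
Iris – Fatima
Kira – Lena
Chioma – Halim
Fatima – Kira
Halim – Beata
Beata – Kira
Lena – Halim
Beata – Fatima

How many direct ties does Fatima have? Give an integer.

4

Fatima is directly tied to Beata, Iris, Kira, and Lena. That is 4 neighbors, so the degree of Fatima is 4.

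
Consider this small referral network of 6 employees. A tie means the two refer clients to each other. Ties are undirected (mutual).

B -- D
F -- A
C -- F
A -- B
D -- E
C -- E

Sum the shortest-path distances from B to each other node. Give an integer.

Distances from B: A:1, C:3, D:1, E:2, F:2.
Sum = 1 + 3 + 1 + 2 + 2 = 9.

9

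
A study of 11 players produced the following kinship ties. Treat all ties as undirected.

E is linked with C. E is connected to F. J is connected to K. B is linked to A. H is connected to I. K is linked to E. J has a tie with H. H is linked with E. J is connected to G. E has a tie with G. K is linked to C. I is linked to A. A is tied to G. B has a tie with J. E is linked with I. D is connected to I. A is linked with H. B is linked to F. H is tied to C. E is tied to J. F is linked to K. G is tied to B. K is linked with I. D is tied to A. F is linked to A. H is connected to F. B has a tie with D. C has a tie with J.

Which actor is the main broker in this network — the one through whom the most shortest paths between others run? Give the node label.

Unnormalized betweenness of each node: A:79/20, B:187/60, C:1/5, D:1/2, E:61/15, F:127/60, G:11/12, H:209/60, I:81/20, J:39/10, K:17/10.
E has the largest value, 61/15, making it the main broker — the node through which the most shortest paths run.

E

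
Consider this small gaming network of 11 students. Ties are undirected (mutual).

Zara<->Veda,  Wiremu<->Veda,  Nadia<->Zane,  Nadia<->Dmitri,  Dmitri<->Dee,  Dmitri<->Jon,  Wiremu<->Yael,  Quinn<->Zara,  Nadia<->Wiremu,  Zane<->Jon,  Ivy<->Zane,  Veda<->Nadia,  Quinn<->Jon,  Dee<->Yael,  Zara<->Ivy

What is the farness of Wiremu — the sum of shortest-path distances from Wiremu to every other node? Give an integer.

20

Distances from Wiremu: Dee:2, Dmitri:2, Ivy:3, Jon:3, Nadia:1, Quinn:3, Veda:1, Yael:1, Zane:2, Zara:2.
Sum = 2 + 2 + 3 + 3 + 1 + 3 + 1 + 1 + 2 + 2 = 20.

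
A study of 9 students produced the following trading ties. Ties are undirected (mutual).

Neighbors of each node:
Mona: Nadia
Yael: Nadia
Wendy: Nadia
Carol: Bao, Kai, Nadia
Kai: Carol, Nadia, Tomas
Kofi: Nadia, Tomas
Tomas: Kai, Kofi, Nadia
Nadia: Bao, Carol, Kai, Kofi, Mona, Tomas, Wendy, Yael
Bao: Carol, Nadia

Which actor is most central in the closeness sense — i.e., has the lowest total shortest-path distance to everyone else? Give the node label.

Farness (sum of distances to all others) for each node — Bao:14, Carol:13, Kai:13, Kofi:14, Mona:15, Nadia:8, Tomas:13, Wendy:15, Yael:15.
The smallest farness is 8, for Nadia, so Nadia has the highest closeness.

Nadia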